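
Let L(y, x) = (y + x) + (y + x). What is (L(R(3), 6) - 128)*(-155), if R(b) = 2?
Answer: 17360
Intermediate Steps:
L(y, x) = 2*x + 2*y (L(y, x) = (x + y) + (x + y) = 2*x + 2*y)
(L(R(3), 6) - 128)*(-155) = ((2*6 + 2*2) - 128)*(-155) = ((12 + 4) - 128)*(-155) = (16 - 128)*(-155) = -112*(-155) = 17360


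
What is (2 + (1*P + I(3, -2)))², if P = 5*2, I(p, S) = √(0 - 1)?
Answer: (12 + I)² ≈ 143.0 + 24.0*I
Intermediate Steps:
I(p, S) = I (I(p, S) = √(-1) = I)
P = 10
(2 + (1*P + I(3, -2)))² = (2 + (1*10 + I))² = (2 + (10 + I))² = (12 + I)²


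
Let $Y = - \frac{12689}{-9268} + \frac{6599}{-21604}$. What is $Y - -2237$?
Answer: $\frac{56014781161}{25028234} \approx 2238.1$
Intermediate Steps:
$Y = \frac{26621703}{25028234}$ ($Y = \left(-12689\right) \left(- \frac{1}{9268}\right) + 6599 \left(- \frac{1}{21604}\right) = \frac{12689}{9268} - \frac{6599}{21604} = \frac{26621703}{25028234} \approx 1.0637$)
$Y - -2237 = \frac{26621703}{25028234} - -2237 = \frac{26621703}{25028234} + 2237 = \frac{56014781161}{25028234}$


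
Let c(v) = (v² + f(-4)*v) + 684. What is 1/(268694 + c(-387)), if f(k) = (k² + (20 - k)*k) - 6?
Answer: 1/452429 ≈ 2.2103e-6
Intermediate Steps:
f(k) = -6 + k² + k*(20 - k) (f(k) = (k² + k*(20 - k)) - 6 = -6 + k² + k*(20 - k))
c(v) = 684 + v² - 86*v (c(v) = (v² + (-6 + 20*(-4))*v) + 684 = (v² + (-6 - 80)*v) + 684 = (v² - 86*v) + 684 = 684 + v² - 86*v)
1/(268694 + c(-387)) = 1/(268694 + (684 + (-387)² - 86*(-387))) = 1/(268694 + (684 + 149769 + 33282)) = 1/(268694 + 183735) = 1/452429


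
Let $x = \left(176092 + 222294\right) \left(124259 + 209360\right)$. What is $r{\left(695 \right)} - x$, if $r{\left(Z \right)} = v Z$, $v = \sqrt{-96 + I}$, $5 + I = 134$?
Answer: $-132909138934 + 695 \sqrt{33} \approx -1.3291 \cdot 10^{11}$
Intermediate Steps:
$I = 129$ ($I = -5 + 134 = 129$)
$v = \sqrt{33}$ ($v = \sqrt{-96 + 129} = \sqrt{33} \approx 5.7446$)
$r{\left(Z \right)} = Z \sqrt{33}$ ($r{\left(Z \right)} = \sqrt{33} Z = Z \sqrt{33}$)
$x = 132909138934$ ($x = 398386 \cdot 333619 = 132909138934$)
$r{\left(695 \right)} - x = 695 \sqrt{33} - 132909138934 = -132909138934 + 695 \sqrt{33}$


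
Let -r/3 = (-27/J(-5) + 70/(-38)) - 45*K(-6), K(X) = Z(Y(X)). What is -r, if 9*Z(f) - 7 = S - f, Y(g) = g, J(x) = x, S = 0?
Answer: -17511/95 ≈ -184.33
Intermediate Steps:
Z(f) = 7/9 - f/9 (Z(f) = 7/9 + (0 - f)/9 = 7/9 + (-f)/9 = 7/9 - f/9)
K(X) = 7/9 - X/9
r = 17511/95 (r = -3*((-27/(-5) + 70/(-38)) - 45*(7/9 - ⅑*(-6))) = -3*((-27*(-⅕) + 70*(-1/38)) - 45*(7/9 + ⅔)) = -3*((27/5 - 35/19) - 45*13/9) = -3*(338/95 - 65) = -3*(-5837/95) = 17511/95 ≈ 184.33)
-r = -1*17511/95 = -17511/95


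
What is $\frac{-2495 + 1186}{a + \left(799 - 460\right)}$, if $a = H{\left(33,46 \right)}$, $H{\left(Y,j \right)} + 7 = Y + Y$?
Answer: $- \frac{1309}{398} \approx -3.2889$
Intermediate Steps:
$H{\left(Y,j \right)} = -7 + 2 Y$ ($H{\left(Y,j \right)} = -7 + \left(Y + Y\right) = -7 + 2 Y$)
$a = 59$ ($a = -7 + 2 \cdot 33 = -7 + 66 = 59$)
$\frac{-2495 + 1186}{a + \left(799 - 460\right)} = \frac{-2495 + 1186}{59 + \left(799 - 460\right)} = - \frac{1309}{59 + 339} = - \frac{1309}{398}$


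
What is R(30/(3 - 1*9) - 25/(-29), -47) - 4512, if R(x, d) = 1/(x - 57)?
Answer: -7999805/1773 ≈ -4512.0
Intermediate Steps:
R(x, d) = 1/(-57 + x)
R(30/(3 - 1*9) - 25/(-29), -47) - 4512 = 1/(-57 + (30/(3 - 1*9) - 25/(-29))) - 4512 = 1/(-57 + (30/(3 - 9) - 25*(-1/29))) - 4512 = 1/(-57 + (30/(-6) + 25/29)) - 4512 = 1/(-57 + (30*(-⅙) + 25/29)) - 4512 = 1/(-57 + (-5 + 25/29)) - 4512 = 1/(-57 - 120/29) - 4512 = 1/(-1773/29) - 4512 = -29/1773 - 4512 = -7999805/1773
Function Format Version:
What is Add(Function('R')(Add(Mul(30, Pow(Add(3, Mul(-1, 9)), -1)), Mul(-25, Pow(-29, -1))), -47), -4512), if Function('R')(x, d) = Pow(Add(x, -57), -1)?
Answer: Rational(-7999805, 1773) ≈ -4512.0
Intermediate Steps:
Function('R')(x, d) = Pow(Add(-57, x), -1)
Add(Function('R')(Add(Mul(30, Pow(Add(3, Mul(-1, 9)), -1)), Mul(-25, Pow(-29, -1))), -47), -4512) = Add(Pow(Add(-57, Add(Mul(30, Pow(Add(3, Mul(-1, 9)), -1)), Mul(-25, Pow(-29, -1)))), -1), -4512) = Add(Pow(Add(-57, Add(Mul(30, Pow(Add(3, -9), -1)), Mul(-25, Rational(-1, 29)))), -1), -4512) = Add(Pow(Add(-57, Add(Mul(30, Pow(-6, -1)), Rational(25, 29))), -1), -4512) = Add(Pow(Add(-57, Add(Mul(30, Rational(-1, 6)), Rational(25, 29))), -1), -4512) = Add(Pow(Add(-57, Add(-5, Rational(25, 29))), -1), -4512) = Add(Pow(Add(-57, Rational(-120, 29)), -1), -4512) = Add(Pow(Rational(-1773, 29), -1), -4512) = Add(Rational(-29, 1773), -4512) = Rational(-7999805, 1773)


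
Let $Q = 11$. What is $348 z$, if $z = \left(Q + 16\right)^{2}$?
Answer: $253692$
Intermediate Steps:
$z = 729$ ($z = \left(11 + 16\right)^{2} = 27^{2} = 729$)
$348 z = 348 \cdot 729 = 253692$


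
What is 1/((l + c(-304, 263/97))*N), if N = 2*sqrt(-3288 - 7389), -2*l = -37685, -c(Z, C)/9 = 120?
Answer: -I*sqrt(10677)/379300425 ≈ -2.7242e-7*I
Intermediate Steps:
c(Z, C) = -1080 (c(Z, C) = -9*120 = -1080)
l = 37685/2 (l = -1/2*(-37685) = 37685/2 ≈ 18843.)
N = 2*I*sqrt(10677) (N = 2*sqrt(-10677) = 2*(I*sqrt(10677)) = 2*I*sqrt(10677) ≈ 206.66*I)
1/((l + c(-304, 263/97))*N) = 1/((37685/2 - 1080)*((2*I*sqrt(10677)))) = (-I*sqrt(10677)/21354)/(35525/2) = 2*(-I*sqrt(10677)/21354)/35525 = -I*sqrt(10677)/379300425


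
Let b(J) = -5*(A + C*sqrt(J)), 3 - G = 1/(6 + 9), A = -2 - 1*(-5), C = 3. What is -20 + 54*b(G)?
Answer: -830 - 108*sqrt(165) ≈ -2217.3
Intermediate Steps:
A = 3 (A = -2 + 5 = 3)
G = 44/15 (G = 3 - 1/(6 + 9) = 3 - 1/15 = 44/15 ≈ 2.9333)
b(J) = -15 - 15*sqrt(J) (b(J) = -5*(3 + 3*sqrt(J)) = -15 - 15*sqrt(J))
-20 + 54*b(G) = -20 + 54*(-15 - 2*sqrt(165)) = -20 + (-810 - 108*sqrt(165)) = -830 - 108*sqrt(165)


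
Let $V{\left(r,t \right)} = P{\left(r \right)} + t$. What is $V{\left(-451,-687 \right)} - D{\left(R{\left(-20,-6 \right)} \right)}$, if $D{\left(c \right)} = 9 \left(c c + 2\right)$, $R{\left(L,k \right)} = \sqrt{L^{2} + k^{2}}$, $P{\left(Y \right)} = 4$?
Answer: $-4625$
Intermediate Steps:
$V{\left(r,t \right)} = 4 + t$
$D{\left(c \right)} = 18 + 9 c^{2}$ ($D{\left(c \right)} = 9 \left(c^{2} + 2\right) = 9 \left(2 + c^{2}\right) = 18 + 9 c^{2}$)
$V{\left(-451,-687 \right)} - D{\left(R{\left(-20,-6 \right)} \right)} = \left(4 - 687\right) - \left(18 + 9 \left(\sqrt{\left(-20\right)^{2} + \left(-6\right)^{2}}\right)^{2}\right) = -683 - \left(18 + 9 \left(\sqrt{400 + 36}\right)^{2}\right) = -683 - \left(18 + 9 \left(\sqrt{436}\right)^{2}\right) = -683 - \left(18 + 9 \left(2 \sqrt{109}\right)^{2}\right) = -683 - \left(18 + 9 \cdot 436\right) = -683 - \left(18 + 3924\right) = -683 - 3942 = -4625$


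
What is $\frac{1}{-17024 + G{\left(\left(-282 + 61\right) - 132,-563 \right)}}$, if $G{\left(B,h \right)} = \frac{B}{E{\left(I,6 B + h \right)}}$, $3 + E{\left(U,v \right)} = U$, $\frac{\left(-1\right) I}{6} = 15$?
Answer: $- \frac{93}{1582879} \approx -5.8754 \cdot 10^{-5}$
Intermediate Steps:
$I = -90$ ($I = \left(-6\right) 15 = -90$)
$E{\left(U,v \right)} = -3 + U$
$G{\left(B,h \right)} = - \frac{B}{93}$ ($G{\left(B,h \right)} = \frac{B}{-3 - 90} = \frac{B}{-93} = B \left(- \frac{1}{93}\right) = - \frac{B}{93}$)
$\frac{1}{-17024 + G{\left(\left(-282 + 61\right) - 132,-563 \right)}} = \frac{1}{-17024 - \frac{\left(-282 + 61\right) - 132}{93}} = \frac{1}{-17024 - \frac{-221 - 132}{93}} = \frac{1}{-17024 - - \frac{353}{93}} = \frac{1}{-17024 + \frac{353}{93}} = \frac{1}{- \frac{1582879}{93}} = - \frac{93}{1582879}$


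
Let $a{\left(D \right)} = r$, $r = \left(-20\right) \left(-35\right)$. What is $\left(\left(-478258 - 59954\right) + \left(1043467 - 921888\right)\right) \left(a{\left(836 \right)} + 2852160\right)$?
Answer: $-1188595620380$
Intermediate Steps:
$r = 700$
$a{\left(D \right)} = 700$
$\left(\left(-478258 - 59954\right) + \left(1043467 - 921888\right)\right) \left(a{\left(836 \right)} + 2852160\right) = \left(\left(-478258 - 59954\right) + \left(1043467 - 921888\right)\right) \left(700 + 2852160\right) = \left(\left(-478258 - 59954\right) + 121579\right) 2852860 = \left(-538212 + 121579\right) 2852860 = \left(-416633\right) 2852860 = -1188595620380$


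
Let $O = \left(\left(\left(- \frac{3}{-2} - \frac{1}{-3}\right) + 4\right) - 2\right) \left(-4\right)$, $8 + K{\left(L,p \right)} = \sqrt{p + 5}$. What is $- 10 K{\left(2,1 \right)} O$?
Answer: $- \frac{3680}{3} + \frac{460 \sqrt{6}}{3} \approx -851.08$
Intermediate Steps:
$K{\left(L,p \right)} = -8 + \sqrt{5 + p}$ ($K{\left(L,p \right)} = -8 + \sqrt{p + 5} = -8 + \sqrt{5 + p}$)
$O = - \frac{46}{3}$ ($O = \left(\left(\left(\left(-3\right) \left(- \frac{1}{2}\right) - - \frac{1}{3}\right) + 4\right) - 2\right) \left(-4\right) = \left(\left(\left(\frac{3}{2} + \frac{1}{3}\right) + 4\right) - 2\right) \left(-4\right) = \left(\left(\frac{11}{6} + 4\right) - 2\right) \left(-4\right) = \left(\frac{35}{6} - 2\right) \left(-4\right) = \frac{23}{6} \left(-4\right) = - \frac{46}{3} \approx -15.333$)
$- 10 K{\left(2,1 \right)} O = - 10 \left(-8 + \sqrt{5 + 1}\right) \left(- \frac{46}{3}\right) = - 10 \left(-8 + \sqrt{6}\right) \left(- \frac{46}{3}\right) = \left(80 - 10 \sqrt{6}\right) \left(- \frac{46}{3}\right) = - \frac{3680}{3} + \frac{460 \sqrt{6}}{3}$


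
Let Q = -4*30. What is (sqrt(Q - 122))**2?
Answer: -242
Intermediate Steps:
Q = -120
(sqrt(Q - 122))**2 = (sqrt(-120 - 122))**2 = (sqrt(-242))**2 = (11*I*sqrt(2))**2 = -242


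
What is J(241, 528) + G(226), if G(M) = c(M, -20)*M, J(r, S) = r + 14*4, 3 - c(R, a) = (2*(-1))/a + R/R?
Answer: 3632/5 ≈ 726.40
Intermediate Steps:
c(R, a) = 2 + 2/a (c(R, a) = 3 - ((2*(-1))/a + R/R) = 3 - (-2/a + 1) = 3 - (1 - 2/a) = 3 + (-1 + 2/a) = 2 + 2/a)
J(r, S) = 56 + r (J(r, S) = r + 56 = 56 + r)
G(M) = 19*M/10 (G(M) = (2 + 2/(-20))*M = (2 + 2*(-1/20))*M = (2 - 1/10)*M = 19*M/10)
J(241, 528) + G(226) = (56 + 241) + (19/10)*226 = 297 + 2147/5 = 3632/5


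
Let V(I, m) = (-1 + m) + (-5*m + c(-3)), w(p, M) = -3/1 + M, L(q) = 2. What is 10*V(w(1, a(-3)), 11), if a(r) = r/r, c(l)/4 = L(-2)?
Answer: -370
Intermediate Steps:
c(l) = 8 (c(l) = 4*2 = 8)
a(r) = 1
w(p, M) = -3 + M (w(p, M) = -3*1 + M = -3 + M)
V(I, m) = 7 - 4*m (V(I, m) = (-1 + m) + (-5*m + 8) = (-1 + m) + (8 - 5*m) = 7 - 4*m)
10*V(w(1, a(-3)), 11) = 10*(7 - 4*11) = 10*(7 - 44) = 10*(-37) = -370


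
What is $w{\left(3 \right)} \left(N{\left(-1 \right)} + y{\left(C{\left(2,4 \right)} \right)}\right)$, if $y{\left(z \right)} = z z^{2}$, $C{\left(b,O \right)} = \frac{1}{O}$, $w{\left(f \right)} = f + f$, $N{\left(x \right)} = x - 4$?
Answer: $- \frac{957}{32} \approx -29.906$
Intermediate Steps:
$N{\left(x \right)} = -4 + x$
$w{\left(f \right)} = 2 f$
$y{\left(z \right)} = z^{3}$
$w{\left(3 \right)} \left(N{\left(-1 \right)} + y{\left(C{\left(2,4 \right)} \right)}\right) = 2 \cdot 3 \left(\left(-4 - 1\right) + \left(\frac{1}{4}\right)^{3}\right) = 6 \left(-5 + \left(\frac{1}{4}\right)^{3}\right) = 6 \left(-5 + \frac{1}{64}\right) = 6 \left(- \frac{319}{64}\right) = - \frac{957}{32}$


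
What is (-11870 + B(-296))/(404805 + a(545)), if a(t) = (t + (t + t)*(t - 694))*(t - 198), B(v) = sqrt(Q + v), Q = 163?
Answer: 1187/5576235 - I*sqrt(133)/55762350 ≈ 0.00021287 - 2.0682e-7*I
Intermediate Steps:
B(v) = sqrt(163 + v)
a(t) = (-198 + t)*(t + 2*t*(-694 + t)) (a(t) = (t + (2*t)*(-694 + t))*(-198 + t) = (t + 2*t*(-694 + t))*(-198 + t) = (-198 + t)*(t + 2*t*(-694 + t)))
(-11870 + B(-296))/(404805 + a(545)) = (-11870 + sqrt(163 - 296))/(404805 + 545*(274626 - 1783*545 + 2*545**2)) = (-11870 + sqrt(-133))/(404805 + 545*(274626 - 971735 + 2*297025)) = (-11870 + I*sqrt(133))/(404805 + 545*(274626 - 971735 + 594050)) = (-11870 + I*sqrt(133))/(404805 + 545*(-103059)) = (-11870 + I*sqrt(133))/(404805 - 56167155) = (-11870 + I*sqrt(133))/(-55762350) = (-11870 + I*sqrt(133))*(-1/55762350) = 1187/5576235 - I*sqrt(133)/55762350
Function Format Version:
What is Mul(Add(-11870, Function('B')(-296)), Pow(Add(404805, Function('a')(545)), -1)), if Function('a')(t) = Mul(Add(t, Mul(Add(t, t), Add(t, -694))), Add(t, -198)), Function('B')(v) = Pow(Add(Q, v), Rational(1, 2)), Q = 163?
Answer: Add(Rational(1187, 5576235), Mul(Rational(-1, 55762350), I, Pow(133, Rational(1, 2)))) ≈ Add(0.00021287, Mul(-2.0682e-7, I))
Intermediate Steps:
Function('B')(v) = Pow(Add(163, v), Rational(1, 2))
Function('a')(t) = Mul(Add(-198, t), Add(t, Mul(2, t, Add(-694, t)))) (Function('a')(t) = Mul(Add(t, Mul(Mul(2, t), Add(-694, t))), Add(-198, t)) = Mul(Add(t, Mul(2, t, Add(-694, t))), Add(-198, t)) = Mul(Add(-198, t), Add(t, Mul(2, t, Add(-694, t)))))
Mul(Add(-11870, Function('B')(-296)), Pow(Add(404805, Function('a')(545)), -1)) = Mul(Add(-11870, Pow(Add(163, -296), Rational(1, 2))), Pow(Add(404805, Mul(545, Add(274626, Mul(-1783, 545), Mul(2, Pow(545, 2))))), -1)) = Mul(Add(-11870, Pow(-133, Rational(1, 2))), Pow(Add(404805, Mul(545, Add(274626, -971735, Mul(2, 297025)))), -1)) = Mul(Add(-11870, Mul(I, Pow(133, Rational(1, 2)))), Pow(Add(404805, Mul(545, Add(274626, -971735, 594050))), -1)) = Mul(Add(-11870, Mul(I, Pow(133, Rational(1, 2)))), Pow(Add(404805, Mul(545, -103059)), -1)) = Mul(Add(-11870, Mul(I, Pow(133, Rational(1, 2)))), Pow(Add(404805, -56167155), -1)) = Mul(Add(-11870, Mul(I, Pow(133, Rational(1, 2)))), Pow(-55762350, -1)) = Mul(Add(-11870, Mul(I, Pow(133, Rational(1, 2)))), Rational(-1, 55762350)) = Add(Rational(1187, 5576235), Mul(Rational(-1, 55762350), I, Pow(133, Rational(1, 2))))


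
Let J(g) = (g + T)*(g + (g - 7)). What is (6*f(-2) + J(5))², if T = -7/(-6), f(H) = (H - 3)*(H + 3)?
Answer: 529/4 ≈ 132.25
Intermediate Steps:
f(H) = (-3 + H)*(3 + H)
T = 7/6 (T = -7*(-⅙) = 7/6 ≈ 1.1667)
J(g) = (-7 + 2*g)*(7/6 + g) (J(g) = (g + 7/6)*(g + (g - 7)) = (7/6 + g)*(g + (-7 + g)) = (7/6 + g)*(-7 + 2*g) = (-7 + 2*g)*(7/6 + g))
(6*f(-2) + J(5))² = (6*(-9 + (-2)²) + (-49/6 + 2*5² - 14/3*5))² = (6*(-9 + 4) + (-49/6 + 2*25 - 70/3))² = (6*(-5) + (-49/6 + 50 - 70/3))² = (-30 + 37/2)² = (-23/2)² = 529/4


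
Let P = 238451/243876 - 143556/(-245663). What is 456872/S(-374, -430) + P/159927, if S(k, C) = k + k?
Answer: -9044400365031780065/14807673880719372 ≈ -610.79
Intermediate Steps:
S(k, C) = 2*k
P = 93588451069/59911309788 (P = 238451*(1/243876) - 143556*(-1/245663) = 238451/243876 + 143556/245663 = 93588451069/59911309788 ≈ 1.5621)
456872/S(-374, -430) + P/159927 = 456872/((2*(-374))) + (93588451069/59911309788)/159927 = 456872/(-748) + (93588451069/59911309788)*(1/159927) = 456872*(-1/748) + 93588451069/9581436040465476 = -114218/187 + 93588451069/9581436040465476 = -9044400365031780065/14807673880719372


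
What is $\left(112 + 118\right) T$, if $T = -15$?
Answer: $-3450$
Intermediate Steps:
$\left(112 + 118\right) T = \left(112 + 118\right) \left(-15\right) = 230 \left(-15\right) = -3450$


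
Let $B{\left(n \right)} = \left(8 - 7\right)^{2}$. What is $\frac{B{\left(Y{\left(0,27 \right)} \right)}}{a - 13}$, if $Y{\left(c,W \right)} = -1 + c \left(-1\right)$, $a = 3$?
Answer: $- \frac{1}{10} \approx -0.1$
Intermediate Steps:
$Y{\left(c,W \right)} = -1 - c$
$B{\left(n \right)} = 1$ ($B{\left(n \right)} = 1^{2} = 1$)
$\frac{B{\left(Y{\left(0,27 \right)} \right)}}{a - 13} = 1 \frac{1}{3 - 13} = 1 \frac{1}{-10} = 1 \left(- \frac{1}{10}\right) = - \frac{1}{10}$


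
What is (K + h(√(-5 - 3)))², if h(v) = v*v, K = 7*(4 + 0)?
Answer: 400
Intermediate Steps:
K = 28 (K = 7*4 = 28)
h(v) = v²
(K + h(√(-5 - 3)))² = (28 + (√(-5 - 3))²)² = (28 + (√(-8))²)² = (28 + (2*I*√2)²)² = (28 - 8)² = 20² = 400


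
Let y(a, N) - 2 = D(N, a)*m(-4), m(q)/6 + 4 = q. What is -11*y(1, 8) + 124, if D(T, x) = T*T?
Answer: 33894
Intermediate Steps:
m(q) = -24 + 6*q
D(T, x) = T**2
y(a, N) = 2 - 48*N**2 (y(a, N) = 2 + N**2*(-24 + 6*(-4)) = 2 + N**2*(-24 - 24) = 2 + N**2*(-48) = 2 - 48*N**2)
-11*y(1, 8) + 124 = -11*(2 - 48*8**2) + 124 = -11*(2 - 48*64) + 124 = -11*(2 - 3072) + 124 = -11*(-3070) + 124 = 33770 + 124 = 33894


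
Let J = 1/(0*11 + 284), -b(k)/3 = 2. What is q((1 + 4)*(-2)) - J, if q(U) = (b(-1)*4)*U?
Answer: 68159/284 ≈ 240.00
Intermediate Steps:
b(k) = -6 (b(k) = -3*2 = -6)
q(U) = -24*U (q(U) = (-6*4)*U = -24*U)
J = 1/284 (J = 1/(0 + 284) = 1/284 ≈ 0.0035211)
q((1 + 4)*(-2)) - J = -24*(1 + 4)*(-2) - 1*1/284 = -120*(-2) - 1/284 = -24*(-10) - 1/284 = 240 - 1/284 = 68159/284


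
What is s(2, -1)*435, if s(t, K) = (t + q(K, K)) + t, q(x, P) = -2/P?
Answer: 2610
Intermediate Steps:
s(t, K) = -2/K + 2*t (s(t, K) = (t - 2/K) + t = -2/K + 2*t)
s(2, -1)*435 = (-2/(-1) + 2*2)*435 = (-2*(-1) + 4)*435 = (2 + 4)*435 = 6*435 = 2610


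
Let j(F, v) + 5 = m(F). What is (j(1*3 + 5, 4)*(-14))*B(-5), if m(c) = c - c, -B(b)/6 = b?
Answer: 2100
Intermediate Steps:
B(b) = -6*b
m(c) = 0
j(F, v) = -5 (j(F, v) = -5 + 0 = -5)
(j(1*3 + 5, 4)*(-14))*B(-5) = (-5*(-14))*(-6*(-5)) = 70*30 = 2100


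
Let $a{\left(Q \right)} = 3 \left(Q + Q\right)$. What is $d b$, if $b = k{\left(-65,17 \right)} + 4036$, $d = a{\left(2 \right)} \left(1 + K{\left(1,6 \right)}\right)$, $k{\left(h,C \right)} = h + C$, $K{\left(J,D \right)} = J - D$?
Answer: $-191424$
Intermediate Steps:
$a{\left(Q \right)} = 6 Q$ ($a{\left(Q \right)} = 3 \cdot 2 Q = 6 Q$)
$k{\left(h,C \right)} = C + h$
$d = -48$ ($d = 6 \cdot 2 \left(1 + \left(1 - 6\right)\right) = 12 \left(1 + \left(1 - 6\right)\right) = 12 \left(1 - 5\right) = 12 \left(-4\right) = -48$)
$b = 3988$ ($b = \left(17 - 65\right) + 4036 = -48 + 4036 = 3988$)
$d b = \left(-48\right) 3988 = -191424$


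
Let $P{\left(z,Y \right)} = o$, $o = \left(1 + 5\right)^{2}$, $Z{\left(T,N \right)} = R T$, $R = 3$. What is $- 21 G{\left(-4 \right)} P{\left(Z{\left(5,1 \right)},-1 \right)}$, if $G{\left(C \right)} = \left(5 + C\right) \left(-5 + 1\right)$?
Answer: $3024$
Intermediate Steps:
$Z{\left(T,N \right)} = 3 T$
$o = 36$ ($o = 6^{2} = 36$)
$P{\left(z,Y \right)} = 36$
$G{\left(C \right)} = -20 - 4 C$ ($G{\left(C \right)} = \left(5 + C\right) \left(-4\right) = -20 - 4 C$)
$- 21 G{\left(-4 \right)} P{\left(Z{\left(5,1 \right)},-1 \right)} = - 21 \left(-20 - -16\right) 36 = - 21 \left(-20 + 16\right) 36 = \left(-21\right) \left(-4\right) 36 = 84 \cdot 36 = 3024$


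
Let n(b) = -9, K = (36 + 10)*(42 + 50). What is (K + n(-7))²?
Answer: 17833729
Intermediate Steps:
K = 4232 (K = 46*92 = 4232)
(K + n(-7))² = (4232 - 9)² = 4223² = 17833729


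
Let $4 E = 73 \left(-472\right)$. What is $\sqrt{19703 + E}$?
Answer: $\sqrt{11089} \approx 105.3$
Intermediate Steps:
$E = -8614$ ($E = \frac{73 \left(-472\right)}{4} = \frac{1}{4} \left(-34456\right) = -8614$)
$\sqrt{19703 + E} = \sqrt{19703 - 8614} = \sqrt{11089}$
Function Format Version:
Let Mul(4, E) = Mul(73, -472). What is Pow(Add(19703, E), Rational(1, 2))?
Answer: Pow(11089, Rational(1, 2)) ≈ 105.30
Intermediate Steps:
E = -8614 (E = Mul(Rational(1, 4), Mul(73, -472)) = Mul(Rational(1, 4), -34456) = -8614)
Pow(Add(19703, E), Rational(1, 2)) = Pow(Add(19703, -8614), Rational(1, 2)) = Pow(11089, Rational(1, 2))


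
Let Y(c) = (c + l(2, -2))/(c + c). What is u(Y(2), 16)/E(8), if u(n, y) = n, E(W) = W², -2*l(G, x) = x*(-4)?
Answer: -1/128 ≈ -0.0078125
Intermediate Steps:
l(G, x) = 2*x (l(G, x) = -x*(-4)/2 = -(-2)*x = 2*x)
Y(c) = (-4 + c)/(2*c) (Y(c) = (c + 2*(-2))/(c + c) = (c - 4)/((2*c)) = (-4 + c)*(1/(2*c)) = (-4 + c)/(2*c))
u(Y(2), 16)/E(8) = ((½)*(-4 + 2)/2)/(8²) = ((½)*(½)*(-2))/64 = -½*1/64 = -1/128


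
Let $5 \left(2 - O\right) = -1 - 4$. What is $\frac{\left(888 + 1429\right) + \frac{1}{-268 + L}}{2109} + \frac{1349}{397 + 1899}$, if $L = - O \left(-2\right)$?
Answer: $\frac{356532405}{211445528} \approx 1.6862$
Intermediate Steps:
$O = 3$ ($O = 2 - \frac{-1 - 4}{5} = 2 - -1 = 2 + 1 = 3$)
$L = 6$ ($L = \left(-1\right) 3 \left(-2\right) = \left(-3\right) \left(-2\right) = 6$)
$\frac{\left(888 + 1429\right) + \frac{1}{-268 + L}}{2109} + \frac{1349}{397 + 1899} = \frac{\left(888 + 1429\right) + \frac{1}{-268 + 6}}{2109} + \frac{1349}{397 + 1899} = \left(2317 + \frac{1}{-262}\right) \frac{1}{2109} + \frac{1349}{2296} = \left(2317 - \frac{1}{262}\right) \frac{1}{2109} + 1349 \cdot \frac{1}{2296} = \frac{607053}{262} \cdot \frac{1}{2109} + \frac{1349}{2296} = \frac{202351}{184186} + \frac{1349}{2296} = \frac{356532405}{211445528}$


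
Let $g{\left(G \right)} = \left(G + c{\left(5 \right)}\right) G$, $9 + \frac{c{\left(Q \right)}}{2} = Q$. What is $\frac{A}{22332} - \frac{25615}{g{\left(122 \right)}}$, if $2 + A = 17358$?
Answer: $- \frac{9184637}{8627596} \approx -1.0646$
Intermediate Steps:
$A = 17356$ ($A = -2 + 17358 = 17356$)
$c{\left(Q \right)} = -18 + 2 Q$
$g{\left(G \right)} = G \left(-8 + G\right)$ ($g{\left(G \right)} = \left(G + \left(-18 + 2 \cdot 5\right)\right) G = \left(G + \left(-18 + 10\right)\right) G = \left(G - 8\right) G = \left(-8 + G\right) G = G \left(-8 + G\right)$)
$\frac{A}{22332} - \frac{25615}{g{\left(122 \right)}} = \frac{17356}{22332} - \frac{25615}{122 \left(-8 + 122\right)} = 17356 \cdot \frac{1}{22332} - \frac{25615}{122 \cdot 114} = \frac{4339}{5583} - \frac{25615}{13908} = - \frac{9184637}{8627596}$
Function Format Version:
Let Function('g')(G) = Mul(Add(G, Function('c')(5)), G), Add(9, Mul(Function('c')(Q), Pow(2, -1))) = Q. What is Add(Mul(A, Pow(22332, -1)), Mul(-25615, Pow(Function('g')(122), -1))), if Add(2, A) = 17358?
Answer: Rational(-9184637, 8627596) ≈ -1.0646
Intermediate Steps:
A = 17356 (A = Add(-2, 17358) = 17356)
Function('c')(Q) = Add(-18, Mul(2, Q))
Function('g')(G) = Mul(G, Add(-8, G)) (Function('g')(G) = Mul(Add(G, Add(-18, Mul(2, 5))), G) = Mul(Add(G, Add(-18, 10)), G) = Mul(Add(G, -8), G) = Mul(Add(-8, G), G) = Mul(G, Add(-8, G)))
Add(Mul(A, Pow(22332, -1)), Mul(-25615, Pow(Function('g')(122), -1))) = Add(Mul(17356, Pow(22332, -1)), Mul(-25615, Pow(Mul(122, Add(-8, 122)), -1))) = Add(Mul(17356, Rational(1, 22332)), Mul(-25615, Pow(Mul(122, 114), -1))) = Add(Rational(4339, 5583), Mul(-25615, Pow(13908, -1))) = Add(Rational(4339, 5583), Mul(-25615, Rational(1, 13908))) = Add(Rational(4339, 5583), Rational(-25615, 13908)) = Rational(-9184637, 8627596)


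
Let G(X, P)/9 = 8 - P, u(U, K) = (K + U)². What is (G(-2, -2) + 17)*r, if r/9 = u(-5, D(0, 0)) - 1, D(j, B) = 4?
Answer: 0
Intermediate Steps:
r = 0 (r = 9*((4 - 5)² - 1) = 9*((-1)² - 1) = 9*(1 - 1) = 9*0 = 0)
G(X, P) = 72 - 9*P (G(X, P) = 9*(8 - P) = 72 - 9*P)
(G(-2, -2) + 17)*r = ((72 - 9*(-2)) + 17)*0 = ((72 + 18) + 17)*0 = (90 + 17)*0 = 107*0 = 0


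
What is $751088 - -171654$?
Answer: $922742$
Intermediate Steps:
$751088 - -171654 = 751088 + \left(-531006 + 702660\right) = 751088 + 171654 = 922742$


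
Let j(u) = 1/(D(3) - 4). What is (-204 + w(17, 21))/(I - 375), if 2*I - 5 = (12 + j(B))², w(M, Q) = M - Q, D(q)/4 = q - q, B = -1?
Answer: 512/747 ≈ 0.68541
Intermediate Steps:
D(q) = 0 (D(q) = 4*(q - q) = 4*0 = 0)
j(u) = -¼ (j(u) = 1/(0 - 4) = 1/(-4) = -¼)
I = 2289/32 (I = 5/2 + (12 - ¼)²/2 = 5/2 + (47/4)²/2 = 5/2 + (½)*(2209/16) = 5/2 + 2209/32 = 2289/32 ≈ 71.531)
(-204 + w(17, 21))/(I - 375) = (-204 + (17 - 1*21))/(2289/32 - 375) = (-204 + (17 - 21))/(-9711/32) = (-204 - 4)*(-32/9711) = -208*(-32/9711) = 512/747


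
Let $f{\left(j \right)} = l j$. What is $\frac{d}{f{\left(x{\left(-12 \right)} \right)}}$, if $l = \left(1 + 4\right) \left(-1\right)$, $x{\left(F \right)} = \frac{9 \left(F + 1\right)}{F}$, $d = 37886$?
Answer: $- \frac{151544}{165} \approx -918.45$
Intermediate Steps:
$x{\left(F \right)} = \frac{9 + 9 F}{F}$ ($x{\left(F \right)} = \frac{9 \left(1 + F\right)}{F} = \frac{9 + 9 F}{F}$)
$l = -5$ ($l = 5 \left(-1\right) = -5$)
$f{\left(j \right)} = - 5 j$
$\frac{d}{f{\left(x{\left(-12 \right)} \right)}} = \frac{37886}{\left(-5\right) \left(9 + \frac{9}{-12}\right)} = \frac{37886}{\left(-5\right) \left(9 + 9 \left(- \frac{1}{12}\right)\right)} = \frac{37886}{\left(-5\right) \left(9 - \frac{3}{4}\right)} = \frac{37886}{\left(-5\right) \frac{33}{4}} = \frac{37886}{- \frac{165}{4}} = 37886 \left(- \frac{4}{165}\right) = - \frac{151544}{165}$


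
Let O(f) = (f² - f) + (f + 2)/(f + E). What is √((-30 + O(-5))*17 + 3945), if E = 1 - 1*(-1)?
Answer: √3962 ≈ 62.944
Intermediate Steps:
E = 2 (E = 1 + 1 = 2)
O(f) = 1 + f² - f (O(f) = (f² - f) + (f + 2)/(f + 2) = (f² - f) + (2 + f)/(2 + f) = (f² - f) + 1 = 1 + f² - f)
√((-30 + O(-5))*17 + 3945) = √((-30 + (1 + (-5)² - 1*(-5)))*17 + 3945) = √((-30 + (1 + 25 + 5))*17 + 3945) = √((-30 + 31)*17 + 3945) = √(1*17 + 3945) = √(17 + 3945) = √3962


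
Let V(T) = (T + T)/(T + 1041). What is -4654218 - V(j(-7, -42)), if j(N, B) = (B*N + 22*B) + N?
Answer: -940151399/202 ≈ -4.6542e+6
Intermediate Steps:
j(N, B) = N + 22*B + B*N (j(N, B) = (22*B + B*N) + N = N + 22*B + B*N)
V(T) = 2*T/(1041 + T) (V(T) = (2*T)/(1041 + T) = 2*T/(1041 + T))
-4654218 - V(j(-7, -42)) = -4654218 - 2*(-7 + 22*(-42) - 42*(-7))/(1041 + (-7 + 22*(-42) - 42*(-7))) = -4654218 - 2*(-7 - 924 + 294)/(1041 + (-7 - 924 + 294)) = -4654218 - 2*(-637)/(1041 - 637) = -4654218 - 2*(-637)/404 = -4654218 - 1*(-637/202) = -4654218 + 637/202 = -940151399/202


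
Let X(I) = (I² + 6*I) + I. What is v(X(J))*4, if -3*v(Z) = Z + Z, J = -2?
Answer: 80/3 ≈ 26.667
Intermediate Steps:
X(I) = I² + 7*I
v(Z) = -2*Z/3 (v(Z) = -(Z + Z)/3 = -2*Z/3)
v(X(J))*4 = -(-4)*(7 - 2)/3*4 = -(-4)*5/3*4 = -⅔*(-10)*4 = (20/3)*4 = 80/3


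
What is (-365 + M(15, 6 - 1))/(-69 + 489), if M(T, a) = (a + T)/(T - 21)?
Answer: -221/252 ≈ -0.87698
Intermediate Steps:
M(T, a) = (T + a)/(-21 + T)
(-365 + M(15, 6 - 1))/(-69 + 489) = (-365 + (15 + (6 - 1))/(-21 + 15))/(-69 + 489) = (-365 + (15 + 5)/(-6))/420 = (-365 - ⅙*20)*(1/420) = (-365 - 10/3)*(1/420) = -1105/3*1/420 = -221/252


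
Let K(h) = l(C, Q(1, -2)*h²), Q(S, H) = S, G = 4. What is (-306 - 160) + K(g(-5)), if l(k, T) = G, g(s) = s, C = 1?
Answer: -462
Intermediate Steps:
l(k, T) = 4
K(h) = 4
(-306 - 160) + K(g(-5)) = (-306 - 160) + 4 = -466 + 4 = -462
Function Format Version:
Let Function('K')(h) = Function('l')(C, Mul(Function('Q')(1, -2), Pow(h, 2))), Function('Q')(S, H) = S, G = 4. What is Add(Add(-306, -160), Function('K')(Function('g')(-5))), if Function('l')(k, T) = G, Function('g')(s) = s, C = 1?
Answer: -462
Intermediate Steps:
Function('l')(k, T) = 4
Function('K')(h) = 4
Add(Add(-306, -160), Function('K')(Function('g')(-5))) = Add(Add(-306, -160), 4) = Add(-466, 4) = -462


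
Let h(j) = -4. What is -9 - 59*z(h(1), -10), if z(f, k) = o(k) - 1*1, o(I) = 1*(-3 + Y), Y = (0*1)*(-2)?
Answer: 227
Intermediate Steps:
Y = 0 (Y = 0*(-2) = 0)
o(I) = -3 (o(I) = 1*(-3 + 0) = 1*(-3) = -3)
z(f, k) = -4 (z(f, k) = -3 - 1*1 = -3 - 1 = -4)
-9 - 59*z(h(1), -10) = -9 - 59*(-4) = -9 + 236 = 227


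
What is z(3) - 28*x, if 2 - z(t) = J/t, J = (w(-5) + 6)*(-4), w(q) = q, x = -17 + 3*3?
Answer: 682/3 ≈ 227.33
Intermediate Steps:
x = -8 (x = -17 + 9 = -8)
J = -4 (J = (-5 + 6)*(-4) = 1*(-4) = -4)
z(t) = 2 + 4/t (z(t) = 2 - (-4)/t = 2 + 4/t)
z(3) - 28*x = (2 + 4/3) - 28*(-8) = (2 + 4*(⅓)) + 224 = (2 + 4/3) + 224 = 10/3 + 224 = 682/3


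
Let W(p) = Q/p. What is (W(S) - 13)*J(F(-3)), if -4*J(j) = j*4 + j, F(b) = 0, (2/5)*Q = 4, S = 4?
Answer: 0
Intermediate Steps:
Q = 10 (Q = (5/2)*4 = 10)
W(p) = 10/p
J(j) = -5*j/4 (J(j) = -(j*4 + j)/4 = -(4*j + j)/4 = -5*j/4)
(W(S) - 13)*J(F(-3)) = (10/4 - 13)*(-5/4*0) = (10*(¼) - 13)*0 = (5/2 - 13)*0 = -21/2*0 = 0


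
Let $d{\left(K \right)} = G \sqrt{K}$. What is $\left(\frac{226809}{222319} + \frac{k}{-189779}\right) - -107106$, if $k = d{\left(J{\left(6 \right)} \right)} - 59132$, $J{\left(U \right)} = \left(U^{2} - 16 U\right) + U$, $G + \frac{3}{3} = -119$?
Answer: $\frac{4519016578974425}{42191477501} + \frac{360 i \sqrt{6}}{189779} \approx 1.0711 \cdot 10^{5} + 0.0046465 i$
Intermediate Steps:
$G = -120$ ($G = -1 - 119 = -120$)
$J{\left(U \right)} = U^{2} - 15 U$
$d{\left(K \right)} = - 120 \sqrt{K}$
$k = -59132 - 360 i \sqrt{6}$ ($k = - 120 \sqrt{6 \left(-15 + 6\right)} - 59132 = - 120 \sqrt{6 \left(-9\right)} - 59132 = - 120 \sqrt{-54} - 59132 = - 120 \cdot 3 i \sqrt{6} - 59132 = - 360 i \sqrt{6} - 59132 = -59132 - 360 i \sqrt{6} \approx -59132.0 - 881.82 i$)
$\left(\frac{226809}{222319} + \frac{k}{-189779}\right) - -107106 = \left(\frac{226809}{222319} + \frac{-59132 - 360 i \sqrt{6}}{-189779}\right) - -107106 = \left(226809 \cdot \frac{1}{222319} + \left(-59132 - 360 i \sqrt{6}\right) \left(- \frac{1}{189779}\right)\right) + 107106 = \left(\frac{226809}{222319} + \left(\frac{59132}{189779} + \frac{360 i \sqrt{6}}{189779}\right)\right) + 107106 = \left(\frac{56189752319}{42191477501} + \frac{360 i \sqrt{6}}{189779}\right) + 107106 = \frac{4519016578974425}{42191477501} + \frac{360 i \sqrt{6}}{189779}$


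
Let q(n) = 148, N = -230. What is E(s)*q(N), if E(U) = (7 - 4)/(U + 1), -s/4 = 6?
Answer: -444/23 ≈ -19.304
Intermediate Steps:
s = -24 (s = -4*6 = -24)
E(U) = 3/(1 + U)
E(s)*q(N) = (3/(1 - 24))*148 = (3/(-23))*148 = (3*(-1/23))*148 = -3/23*148 = -444/23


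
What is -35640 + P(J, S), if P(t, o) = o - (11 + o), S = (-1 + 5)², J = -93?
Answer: -35651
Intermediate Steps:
S = 16 (S = 4² = 16)
P(t, o) = -11 (P(t, o) = o + (-11 - o) = -11)
-35640 + P(J, S) = -35640 - 11 = -35651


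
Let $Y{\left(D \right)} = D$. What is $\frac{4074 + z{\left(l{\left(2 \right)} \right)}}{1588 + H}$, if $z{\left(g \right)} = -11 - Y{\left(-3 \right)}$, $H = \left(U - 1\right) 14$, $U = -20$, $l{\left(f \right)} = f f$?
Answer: $\frac{2033}{647} \approx 3.1422$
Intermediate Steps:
$l{\left(f \right)} = f^{2}$
$H = -294$ ($H = \left(-20 - 1\right) 14 = \left(-21\right) 14 = -294$)
$z{\left(g \right)} = -8$ ($z{\left(g \right)} = -11 - -3 = -11 + 3 = -8$)
$\frac{4074 + z{\left(l{\left(2 \right)} \right)}}{1588 + H} = \frac{4074 - 8}{1588 - 294} = \frac{4066}{1294} = 4066 \cdot \frac{1}{1294} = \frac{2033}{647}$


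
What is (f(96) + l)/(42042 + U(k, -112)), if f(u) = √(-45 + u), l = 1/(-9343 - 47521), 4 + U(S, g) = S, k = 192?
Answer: -1/2401366720 + √51/42230 ≈ 0.00016911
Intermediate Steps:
U(S, g) = -4 + S
l = -1/56864 (l = 1/(-56864) = -1/56864 ≈ -1.7586e-5)
(f(96) + l)/(42042 + U(k, -112)) = (√(-45 + 96) - 1/56864)/(42042 + (-4 + 192)) = (√51 - 1/56864)/(42042 + 188) = (-1/56864 + √51)/42230 = (-1/56864 + √51)*(1/42230) = -1/2401366720 + √51/42230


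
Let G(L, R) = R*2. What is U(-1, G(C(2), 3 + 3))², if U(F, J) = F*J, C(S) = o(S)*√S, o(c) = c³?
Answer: 144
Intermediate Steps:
C(S) = S^(7/2) (C(S) = S³*√S = S^(7/2))
G(L, R) = 2*R
U(-1, G(C(2), 3 + 3))² = (-2*(3 + 3))² = (-2*6)² = (-1*12)² = (-12)² = 144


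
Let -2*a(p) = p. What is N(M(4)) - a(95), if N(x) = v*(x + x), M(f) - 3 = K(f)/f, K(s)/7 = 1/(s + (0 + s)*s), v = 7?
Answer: 3629/40 ≈ 90.725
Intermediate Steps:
a(p) = -p/2
K(s) = 7/(s + s**2) (K(s) = 7/(s + (0 + s)*s) = 7/(s + s*s) = 7/(s + s**2))
M(f) = 3 + 7/(f**2*(1 + f)) (M(f) = 3 + (7/(f*(1 + f)))/f = 3 + 7/(f**2*(1 + f)))
N(x) = 14*x (N(x) = 7*(x + x) = 7*(2*x) = 14*x)
N(M(4)) - a(95) = 14*(3 + 7/(4**2*(1 + 4))) - (-1)*95/2 = 14*(3 + 7*(1/16)/5) - 1*(-95/2) = 14*(3 + 7*(1/16)*(1/5)) + 95/2 = 14*(3 + 7/80) + 95/2 = 14*(247/80) + 95/2 = 1729/40 + 95/2 = 3629/40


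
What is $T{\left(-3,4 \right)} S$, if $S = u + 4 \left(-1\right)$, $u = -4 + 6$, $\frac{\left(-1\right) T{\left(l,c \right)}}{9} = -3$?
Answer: $-54$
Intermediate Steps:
$T{\left(l,c \right)} = 27$ ($T{\left(l,c \right)} = \left(-9\right) \left(-3\right) = 27$)
$u = 2$
$S = -2$ ($S = 2 + 4 \left(-1\right) = 2 - 4 = -2$)
$T{\left(-3,4 \right)} S = 27 \left(-2\right) = -54$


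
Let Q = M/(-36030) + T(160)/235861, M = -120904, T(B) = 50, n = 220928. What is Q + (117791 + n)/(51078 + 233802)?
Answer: 366758768231483/80697690097680 ≈ 4.5448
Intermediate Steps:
Q = 14259169922/4249035915 (Q = -120904/(-36030) + 50/235861 = -120904*(-1/36030) + 50*(1/235861) = 60452/18015 + 50/235861 = 14259169922/4249035915 ≈ 3.3559)
Q + (117791 + n)/(51078 + 233802) = 14259169922/4249035915 + (117791 + 220928)/(51078 + 233802) = 14259169922/4249035915 + 338719/284880 = 366758768231483/80697690097680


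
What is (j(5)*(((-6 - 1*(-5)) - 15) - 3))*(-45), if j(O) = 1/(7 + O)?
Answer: 285/4 ≈ 71.250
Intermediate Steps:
(j(5)*(((-6 - 1*(-5)) - 15) - 3))*(-45) = ((((-6 - 1*(-5)) - 15) - 3)/(7 + 5))*(-45) = ((((-6 + 5) - 15) - 3)/12)*(-45) = (((-1 - 15) - 3)/12)*(-45) = ((-16 - 3)/12)*(-45) = ((1/12)*(-19))*(-45) = -19/12*(-45) = 285/4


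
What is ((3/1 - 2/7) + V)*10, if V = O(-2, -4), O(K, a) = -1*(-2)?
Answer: 330/7 ≈ 47.143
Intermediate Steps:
O(K, a) = 2
V = 2
((3/1 - 2/7) + V)*10 = ((3/1 - 2/7) + 2)*10 = ((3*1 - 2*⅐) + 2)*10 = ((3 - 2/7) + 2)*10 = (19/7 + 2)*10 = (33/7)*10 = 330/7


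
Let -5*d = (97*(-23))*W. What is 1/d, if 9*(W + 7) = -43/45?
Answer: -2025/6420818 ≈ -0.00031538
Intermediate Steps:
W = -2878/405 (W = -7 + (-43/45)/9 = -7 + (-43*1/45)/9 = -7 + (⅑)*(-43/45) = -7 - 43/405 = -2878/405 ≈ -7.1062)
d = -6420818/2025 (d = -97*(-23)*(-2878)/(5*405) = -(-2231)*(-2878)/(5*405) = -⅕*6420818/405 = -6420818/2025 ≈ -3170.8)
1/d = 1/(-6420818/2025) = -2025/6420818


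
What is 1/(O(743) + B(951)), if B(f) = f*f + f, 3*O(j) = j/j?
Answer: 3/2716057 ≈ 1.1045e-6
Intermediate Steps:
O(j) = ⅓ (O(j) = (j/j)/3 = (⅓)*1 = ⅓)
B(f) = f + f² (B(f) = f² + f = f + f²)
1/(O(743) + B(951)) = 1/(⅓ + 951*(1 + 951)) = 1/(⅓ + 951*952) = 1/(⅓ + 905352) = 1/(2716057/3) = 3/2716057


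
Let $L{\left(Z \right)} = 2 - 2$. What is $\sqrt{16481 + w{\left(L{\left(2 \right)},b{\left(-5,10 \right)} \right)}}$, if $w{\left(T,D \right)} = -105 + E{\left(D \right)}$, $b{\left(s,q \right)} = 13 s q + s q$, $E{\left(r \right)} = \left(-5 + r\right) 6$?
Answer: $\sqrt{12146} \approx 110.21$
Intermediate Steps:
$E{\left(r \right)} = -30 + 6 r$
$L{\left(Z \right)} = 0$ ($L{\left(Z \right)} = 2 - 2 = 0$)
$b{\left(s,q \right)} = 14 q s$ ($b{\left(s,q \right)} = 13 q s + q s = 14 q s$)
$w{\left(T,D \right)} = -135 + 6 D$ ($w{\left(T,D \right)} = -105 + \left(-30 + 6 D\right) = -135 + 6 D$)
$\sqrt{16481 + w{\left(L{\left(2 \right)},b{\left(-5,10 \right)} \right)}} = \sqrt{16481 + \left(-135 + 6 \cdot 14 \cdot 10 \left(-5\right)\right)} = \sqrt{16481 + \left(-135 + 6 \left(-700\right)\right)} = \sqrt{16481 - 4335} = \sqrt{12146}$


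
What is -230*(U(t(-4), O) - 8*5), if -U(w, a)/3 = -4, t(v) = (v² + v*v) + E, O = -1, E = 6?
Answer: 6440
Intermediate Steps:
t(v) = 6 + 2*v² (t(v) = (v² + v*v) + 6 = (v² + v²) + 6 = 2*v² + 6 = 6 + 2*v²)
U(w, a) = 12 (U(w, a) = -3*(-4) = 12)
-230*(U(t(-4), O) - 8*5) = -230*(12 - 8*5) = -230*(12 - 40) = -230*(-28) = 6440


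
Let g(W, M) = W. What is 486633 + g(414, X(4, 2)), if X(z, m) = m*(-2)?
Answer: 487047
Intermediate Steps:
X(z, m) = -2*m
486633 + g(414, X(4, 2)) = 486633 + 414 = 487047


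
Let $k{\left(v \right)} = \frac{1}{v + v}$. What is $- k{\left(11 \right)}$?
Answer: $- \frac{1}{22} \approx -0.045455$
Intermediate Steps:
$k{\left(v \right)} = \frac{1}{2 v}$
$- k{\left(11 \right)} = - \frac{1}{2 \cdot 11} = \left(-1\right) \frac{1}{22} = - \frac{1}{22}$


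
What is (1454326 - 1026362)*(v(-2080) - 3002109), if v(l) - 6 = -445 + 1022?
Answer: -1284545073064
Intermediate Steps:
v(l) = 583 (v(l) = 6 + (-445 + 1022) = 6 + 577 = 583)
(1454326 - 1026362)*(v(-2080) - 3002109) = (1454326 - 1026362)*(583 - 3002109) = 427964*(-3001526) = -1284545073064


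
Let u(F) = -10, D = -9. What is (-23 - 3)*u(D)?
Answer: 260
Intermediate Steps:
(-23 - 3)*u(D) = (-23 - 3)*(-10) = -26*(-10) = 260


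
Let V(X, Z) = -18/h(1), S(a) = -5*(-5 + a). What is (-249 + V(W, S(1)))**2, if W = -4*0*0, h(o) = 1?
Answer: 71289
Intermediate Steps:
W = 0 (W = 0*0 = 0)
S(a) = 25 - 5*a
V(X, Z) = -18 (V(X, Z) = -18/1 = -18*1 = -18)
(-249 + V(W, S(1)))**2 = (-249 - 18)**2 = (-267)**2 = 71289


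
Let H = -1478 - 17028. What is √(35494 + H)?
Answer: 2*√4247 ≈ 130.34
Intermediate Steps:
H = -18506
√(35494 + H) = √(35494 - 18506) = √16988 = 2*√4247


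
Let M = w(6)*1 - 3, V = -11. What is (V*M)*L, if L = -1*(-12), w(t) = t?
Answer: -396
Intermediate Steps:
L = 12
M = 3 (M = 6*1 - 3 = 6 - 3 = 3)
(V*M)*L = -11*3*12 = -33*12 = -396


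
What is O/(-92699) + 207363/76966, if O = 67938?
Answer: 13993426629/7134671234 ≈ 1.9613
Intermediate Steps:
O/(-92699) + 207363/76966 = 67938/(-92699) + 207363/76966 = 67938*(-1/92699) + 207363*(1/76966) = -67938/92699 + 207363/76966 = 13993426629/7134671234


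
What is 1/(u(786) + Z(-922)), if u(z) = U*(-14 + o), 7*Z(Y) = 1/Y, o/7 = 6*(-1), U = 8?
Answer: -6454/2891393 ≈ -0.0022321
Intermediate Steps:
o = -42 (o = 7*(6*(-1)) = 7*(-6) = -42)
Z(Y) = 1/(7*Y)
u(z) = -448 (u(z) = 8*(-14 - 42) = 8*(-56) = -448)
1/(u(786) + Z(-922)) = 1/(-448 + (1/7)/(-922)) = 1/(-448 + (1/7)*(-1/922)) = 1/(-448 - 1/6454) = 1/(-2891393/6454) = -6454/2891393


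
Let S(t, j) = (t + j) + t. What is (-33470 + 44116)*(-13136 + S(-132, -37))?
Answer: -143050302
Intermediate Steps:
S(t, j) = j + 2*t (S(t, j) = (j + t) + t = j + 2*t)
(-33470 + 44116)*(-13136 + S(-132, -37)) = (-33470 + 44116)*(-13136 + (-37 + 2*(-132))) = 10646*(-13136 + (-37 - 264)) = 10646*(-13136 - 301) = 10646*(-13437) = -143050302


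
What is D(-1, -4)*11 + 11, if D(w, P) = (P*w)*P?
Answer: -165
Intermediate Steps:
D(w, P) = w*P**2
D(-1, -4)*11 + 11 = -1*(-4)**2*11 + 11 = -1*16*11 + 11 = -16*11 + 11 = -176 + 11 = -165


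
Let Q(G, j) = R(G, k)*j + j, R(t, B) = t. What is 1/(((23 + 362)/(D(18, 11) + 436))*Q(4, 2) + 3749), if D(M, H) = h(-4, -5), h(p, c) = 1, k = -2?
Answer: 437/1642163 ≈ 0.00026611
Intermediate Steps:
Q(G, j) = j + G*j (Q(G, j) = G*j + j = j + G*j)
D(M, H) = 1
1/(((23 + 362)/(D(18, 11) + 436))*Q(4, 2) + 3749) = 1/(((23 + 362)/(1 + 436))*(2*(1 + 4)) + 3749) = 1/((385/437)*(2*5) + 3749) = 1/((385*(1/437))*10 + 3749) = 1/((385/437)*10 + 3749) = 1/(3850/437 + 3749) = 1/(1642163/437) = 437/1642163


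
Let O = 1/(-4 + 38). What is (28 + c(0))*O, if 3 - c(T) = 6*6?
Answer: -5/34 ≈ -0.14706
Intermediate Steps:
c(T) = -33 (c(T) = 3 - 6*6 = 3 - 1*36 = 3 - 36 = -33)
O = 1/34 ≈ 0.029412
(28 + c(0))*O = (28 - 33)*(1/34) = -5*1/34 = -5/34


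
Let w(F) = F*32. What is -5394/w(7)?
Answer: -2697/112 ≈ -24.080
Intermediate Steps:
w(F) = 32*F
-5394/w(7) = -5394/(32*7) = -5394/224 = -5394*1/224 = -2697/112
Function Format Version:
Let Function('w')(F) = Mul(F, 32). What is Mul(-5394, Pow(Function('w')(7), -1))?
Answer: Rational(-2697, 112) ≈ -24.080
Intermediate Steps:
Function('w')(F) = Mul(32, F)
Mul(-5394, Pow(Function('w')(7), -1)) = Mul(-5394, Pow(Mul(32, 7), -1)) = Mul(-5394, Pow(224, -1)) = Mul(-5394, Rational(1, 224)) = Rational(-2697, 112)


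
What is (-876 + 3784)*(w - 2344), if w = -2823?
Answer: -15025636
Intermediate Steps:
(-876 + 3784)*(w - 2344) = (-876 + 3784)*(-2823 - 2344) = 2908*(-5167) = -15025636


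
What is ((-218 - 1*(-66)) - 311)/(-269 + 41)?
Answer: 463/228 ≈ 2.0307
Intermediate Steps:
((-218 - 1*(-66)) - 311)/(-269 + 41) = ((-218 + 66) - 311)/(-228) = (-152 - 311)*(-1/228) = -463*(-1/228) = 463/228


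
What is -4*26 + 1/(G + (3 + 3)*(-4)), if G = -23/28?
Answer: -72308/695 ≈ -104.04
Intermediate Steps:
G = -23/28 (G = -23*1/28 = -23/28 ≈ -0.82143)
-4*26 + 1/(G + (3 + 3)*(-4)) = -4*26 + 1/(-23/28 + (3 + 3)*(-4)) = -104 + 1/(-23/28 + 6*(-4)) = -104 + 1/(-23/28 - 24) = -104 + 1/(-695/28) = -104 - 28/695 = -72308/695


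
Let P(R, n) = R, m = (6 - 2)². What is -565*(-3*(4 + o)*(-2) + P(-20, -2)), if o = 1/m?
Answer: -19775/8 ≈ -2471.9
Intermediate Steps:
m = 16 (m = 4² = 16)
o = 1/16 ≈ 0.062500
-565*(-3*(4 + o)*(-2) + P(-20, -2)) = -565*(-3*(4 + 1/16)*(-2) - 20) = -565*(-3*65/16*(-2) - 20) = -565*(-195/16*(-2) - 20) = -565*(195/8 - 20) = -565*35/8 = -19775/8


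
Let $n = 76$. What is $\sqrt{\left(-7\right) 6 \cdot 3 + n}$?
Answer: $5 i \sqrt{2} \approx 7.0711 i$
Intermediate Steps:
$\sqrt{\left(-7\right) 6 \cdot 3 + n} = \sqrt{\left(-7\right) 6 \cdot 3 + 76} = \sqrt{\left(-42\right) 3 + 76} = \sqrt{-126 + 76} = \sqrt{-50} = 5 i \sqrt{2}$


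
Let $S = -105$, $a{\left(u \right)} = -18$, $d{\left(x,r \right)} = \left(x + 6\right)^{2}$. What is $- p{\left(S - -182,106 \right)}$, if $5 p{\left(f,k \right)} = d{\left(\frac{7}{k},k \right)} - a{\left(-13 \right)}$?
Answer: $- \frac{615697}{56180} \approx -10.959$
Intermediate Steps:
$d{\left(x,r \right)} = \left(6 + x\right)^{2}$
$p{\left(f,k \right)} = \frac{18}{5} + \frac{\left(6 + \frac{7}{k}\right)^{2}}{5}$ ($p{\left(f,k \right)} = \frac{\left(6 + \frac{7}{k}\right)^{2} - -18}{5} = \frac{\left(6 + \frac{7}{k}\right)^{2} + 18}{5} = \frac{18 + \left(6 + \frac{7}{k}\right)^{2}}{5} = \frac{18}{5} + \frac{\left(6 + \frac{7}{k}\right)^{2}}{5}$)
$- p{\left(S - -182,106 \right)} = - \frac{49 + 54 \cdot 106^{2} + 84 \cdot 106}{5 \cdot 11236} = - \frac{49 + 54 \cdot 11236 + 8904}{5 \cdot 11236} = - \frac{49 + 606744 + 8904}{5 \cdot 11236} = - \frac{615697}{5 \cdot 11236} = \left(-1\right) \frac{615697}{56180} = - \frac{615697}{56180}$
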